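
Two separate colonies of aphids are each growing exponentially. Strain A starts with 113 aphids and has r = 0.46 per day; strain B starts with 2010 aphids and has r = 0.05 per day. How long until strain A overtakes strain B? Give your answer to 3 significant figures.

Set 113·e^(0.46t) = 2010·e^(0.05t).
e^((0.46 − 0.05)t) = 2010/113 → e^(0.41·t) = 17.788.
0.41·t = ln(17.788) = 2.8785, so t = 2.8785/0.41 = 7.0207.

7.02 days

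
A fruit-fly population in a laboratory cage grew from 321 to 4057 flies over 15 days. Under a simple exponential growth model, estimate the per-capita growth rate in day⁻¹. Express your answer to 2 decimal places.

From N(t) = N₀·e^(rt): e^(r·15) = 4057/321 = 12.639.
r·15 = ln(12.639) = 2.5368, so r = 2.5368/15 = 0.16912.

0.17 per day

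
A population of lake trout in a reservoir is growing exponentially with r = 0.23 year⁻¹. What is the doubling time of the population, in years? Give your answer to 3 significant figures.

3.01 years

Doubling time t_d = ln(2)/r = 0.6931/0.23 = 3.0137.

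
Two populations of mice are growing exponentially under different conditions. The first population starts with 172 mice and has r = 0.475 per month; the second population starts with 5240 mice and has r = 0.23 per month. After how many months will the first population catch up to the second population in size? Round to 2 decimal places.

Set 172·e^(0.475t) = 5240·e^(0.23t).
e^((0.475 − 0.23)t) = 5240/172 → e^(0.245·t) = 30.465.
0.245·t = ln(30.465) = 3.4166, so t = 3.4166/0.245 = 13.945.

13.95 months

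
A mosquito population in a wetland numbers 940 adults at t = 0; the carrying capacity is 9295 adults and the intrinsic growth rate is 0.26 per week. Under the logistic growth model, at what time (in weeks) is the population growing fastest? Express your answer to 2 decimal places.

8.40 weeks

Logistic growth is fastest at N = K/2 = 4647.5.
A = (K − N₀)/N₀ = 8.8883. Set K/(1 + A·e^(−rt)) = K/2 → A·e^(−rt) = 1.
e^(−0.26t) = 1/8.8883 = 0.112507, so t = ln(8.8883)/0.26 = 2.1847/0.26 = 8.4028.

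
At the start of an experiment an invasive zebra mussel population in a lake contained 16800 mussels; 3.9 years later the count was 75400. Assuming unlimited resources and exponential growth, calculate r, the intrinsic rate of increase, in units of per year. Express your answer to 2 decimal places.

From N(t) = N₀·e^(rt): e^(r·3.9) = 75400/16800 = 4.4881.
r·3.9 = ln(4.4881) = 1.5014, so r = 1.5014/3.9 = 0.38498.

0.38 per year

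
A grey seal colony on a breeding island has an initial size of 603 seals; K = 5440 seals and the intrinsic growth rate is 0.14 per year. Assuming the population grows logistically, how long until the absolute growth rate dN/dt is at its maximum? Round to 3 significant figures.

Logistic growth is fastest at N = K/2 = 2720.
A = (K − N₀)/N₀ = 8.0216. Set K/(1 + A·e^(−rt)) = K/2 → A·e^(−rt) = 1.
e^(−0.14t) = 1/8.0216 = 0.124664, so t = ln(8.0216)/0.14 = 2.0821/0.14 = 14.872.

14.9 years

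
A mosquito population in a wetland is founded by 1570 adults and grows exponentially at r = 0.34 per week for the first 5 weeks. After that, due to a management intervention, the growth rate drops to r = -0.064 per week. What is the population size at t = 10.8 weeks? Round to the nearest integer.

Phase 1: N(5) = 1570·e^(0.34×5) = 1570·e^1.7 = 8594.1.
Phase 2 runs for 10.8 − 5 = 5.8 weeks at r = -0.064.
N(10.8) = 8594.1·e^(-0.064×5.8) = 8594.1·e^-0.3712 = 5929.12.

5929 adults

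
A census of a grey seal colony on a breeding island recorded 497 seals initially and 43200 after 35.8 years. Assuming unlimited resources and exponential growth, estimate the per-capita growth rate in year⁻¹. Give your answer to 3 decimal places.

0.125 per year

From N(t) = N₀·e^(rt): e^(r·35.8) = 43200/497 = 86.922.
r·35.8 = ln(86.922) = 4.465, so r = 4.465/35.8 = 0.12472.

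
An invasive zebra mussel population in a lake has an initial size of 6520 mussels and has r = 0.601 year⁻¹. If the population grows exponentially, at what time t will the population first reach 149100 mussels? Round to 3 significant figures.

Set N₀·e^(rt) = 149100: e^(0.601·t) = 149100/6520 = 22.868.
0.601·t = ln(22.868) = 3.1297, so t = 3.1297/0.601 = 5.2076.

5.21 years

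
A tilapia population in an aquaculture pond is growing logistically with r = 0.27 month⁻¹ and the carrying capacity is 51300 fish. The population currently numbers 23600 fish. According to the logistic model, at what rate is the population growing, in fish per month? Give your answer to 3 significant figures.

dN/dt = rN(1 − N/K) = 0.27 × 23600 × (1 − 23600/51300).
1 − 23600/51300 = 0.53996; dN/dt = 0.27 × 23600 × 0.53996 = 3440.6.

3440 fish per month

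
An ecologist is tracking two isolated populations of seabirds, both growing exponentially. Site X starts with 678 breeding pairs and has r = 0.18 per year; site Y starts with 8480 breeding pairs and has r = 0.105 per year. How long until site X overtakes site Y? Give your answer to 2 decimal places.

Set 678·e^(0.18t) = 8480·e^(0.105t).
e^((0.18 − 0.105)t) = 8480/678 → e^(0.075·t) = 12.507.
0.075·t = ln(12.507) = 2.5263, so t = 2.5263/0.075 = 33.684.

33.68 years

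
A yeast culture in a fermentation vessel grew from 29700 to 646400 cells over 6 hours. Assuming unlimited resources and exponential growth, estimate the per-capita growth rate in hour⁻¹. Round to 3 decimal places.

From N(t) = N₀·e^(rt): e^(r·6) = 646400/29700 = 21.764.
r·6 = ln(21.764) = 3.0803, so r = 3.0803/6 = 0.51338.

0.513 per hour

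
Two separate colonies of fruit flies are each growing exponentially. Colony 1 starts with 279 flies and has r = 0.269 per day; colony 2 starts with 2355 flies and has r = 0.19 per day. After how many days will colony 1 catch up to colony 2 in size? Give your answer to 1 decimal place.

Set 279·e^(0.269t) = 2355·e^(0.19t).
e^((0.269 − 0.19)t) = 2355/279 → e^(0.079·t) = 8.4409.
0.079·t = ln(8.4409) = 2.1331, so t = 2.1331/0.079 = 27.001.

27.0 days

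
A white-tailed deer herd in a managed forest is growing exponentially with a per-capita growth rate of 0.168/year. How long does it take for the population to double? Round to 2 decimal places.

Doubling time t_d = ln(2)/r = 0.6931/0.168 = 4.1259.

4.13 years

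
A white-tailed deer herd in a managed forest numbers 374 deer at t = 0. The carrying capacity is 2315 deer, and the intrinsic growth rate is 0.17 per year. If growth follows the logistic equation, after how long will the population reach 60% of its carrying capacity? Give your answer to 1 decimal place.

12.1 years

A = (K − N₀)/N₀ = (2315 − 374)/374 = 5.1898.
Solve 2315/(1 + 5.1898·e^(−0.17t)) = 1389: 1 + 5.1898·e^(−0.17t) = 1.6667, so e^(−0.17t) = 0.128456.
−0.17·t = ln(0.128456) = -2.0522, so t = 2.0522/0.17 = 12.072.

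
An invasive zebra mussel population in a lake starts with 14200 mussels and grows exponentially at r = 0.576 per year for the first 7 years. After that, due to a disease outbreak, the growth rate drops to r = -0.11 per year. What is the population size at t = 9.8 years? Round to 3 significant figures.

Phase 1: N(7) = 14200·e^(0.576×7) = 14200·e^4.032 = 800504.
Phase 2 runs for 9.8 − 7 = 2.8 years at r = -0.11.
N(9.8) = 800504·e^(-0.11×2.8) = 800504·e^-0.308 = 588303.

588000 mussels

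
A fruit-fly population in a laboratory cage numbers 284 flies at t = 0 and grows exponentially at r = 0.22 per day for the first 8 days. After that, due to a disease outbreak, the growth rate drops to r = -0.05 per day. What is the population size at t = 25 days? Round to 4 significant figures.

705.5 flies

Phase 1: N(8) = 284·e^(0.22×8) = 284·e^1.76 = 1650.73.
Phase 2 runs for 25 − 8 = 17 days at r = -0.05.
N(25) = 1650.73·e^(-0.05×17) = 1650.73·e^-0.85 = 705.548.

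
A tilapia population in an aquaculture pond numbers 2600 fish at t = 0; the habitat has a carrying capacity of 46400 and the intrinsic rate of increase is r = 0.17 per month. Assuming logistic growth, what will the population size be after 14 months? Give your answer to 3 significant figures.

18100 fish

A = (K − N₀)/N₀ = (46400 − 2600)/2600 = 16.846.
N(t) = K/(1 + A·e^(−rt)) = 46400/(1 + 16.846×e^(−0.17×14)).
e^(−2.38) = 0.092551; denominator = 1 + 16.846×0.092551 = 2.5591.
N = 46400/2.5591 = 18131.2.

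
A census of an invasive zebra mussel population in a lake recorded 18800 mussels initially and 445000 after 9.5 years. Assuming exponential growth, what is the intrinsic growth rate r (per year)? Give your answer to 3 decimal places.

0.333 per year

From N(t) = N₀·e^(rt): e^(r·9.5) = 445000/18800 = 23.67.
r·9.5 = ln(23.67) = 3.1642, so r = 3.1642/9.5 = 0.33308.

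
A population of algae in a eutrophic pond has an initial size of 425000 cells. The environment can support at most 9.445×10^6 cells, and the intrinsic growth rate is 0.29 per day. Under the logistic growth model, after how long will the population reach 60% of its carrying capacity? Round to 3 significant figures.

A = (K − N₀)/N₀ = (9.445×10^6 − 425000)/425000 = 21.224.
Solve 9.445×10^6/(1 + 21.224·e^(−0.29t)) = 5.667×10^6: 1 + 21.224·e^(−0.29t) = 1.6667, so e^(−0.29t) = 0.0314117.
−0.29·t = ln(0.0314117) = -3.4606, so t = 3.4606/0.29 = 11.933.

11.9 days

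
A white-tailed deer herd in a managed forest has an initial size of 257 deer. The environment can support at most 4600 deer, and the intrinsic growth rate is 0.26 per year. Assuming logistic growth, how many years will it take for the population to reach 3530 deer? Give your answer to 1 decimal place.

A = (K − N₀)/N₀ = (4600 − 257)/257 = 16.899.
Solve 4600/(1 + 16.899·e^(−0.26t)) = 3530: 1 + 16.899·e^(−0.26t) = 1.3031, so e^(−0.26t) = 0.0179371.
−0.26·t = ln(0.0179371) = -4.0209, so t = 4.0209/0.26 = 15.465.

15.5 years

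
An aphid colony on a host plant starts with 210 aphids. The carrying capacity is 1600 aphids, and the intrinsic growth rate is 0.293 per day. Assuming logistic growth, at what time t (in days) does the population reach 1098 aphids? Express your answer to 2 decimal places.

A = (K − N₀)/N₀ = (1600 − 210)/210 = 6.619.
Solve 1600/(1 + 6.619·e^(−0.293t)) = 1098: 1 + 6.619·e^(−0.293t) = 1.4572, so e^(−0.293t) = 0.0690726.
−0.293·t = ln(0.0690726) = -2.6726, so t = 2.6726/0.293 = 9.1215.

9.12 days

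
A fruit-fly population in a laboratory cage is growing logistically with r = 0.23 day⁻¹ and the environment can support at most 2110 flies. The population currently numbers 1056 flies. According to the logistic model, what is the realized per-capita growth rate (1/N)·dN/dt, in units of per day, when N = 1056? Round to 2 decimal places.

(1/N)·dN/dt = r(1 − N/K) = 0.23 × (1 − 1056/2110).
= 0.23 × 0.49953 = 0.11489.

0.11 per day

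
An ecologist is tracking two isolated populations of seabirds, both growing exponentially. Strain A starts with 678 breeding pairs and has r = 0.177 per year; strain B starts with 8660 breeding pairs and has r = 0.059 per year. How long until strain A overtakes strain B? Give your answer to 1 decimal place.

Set 678·e^(0.177t) = 8660·e^(0.059t).
e^((0.177 − 0.059)t) = 8660/678 → e^(0.118·t) = 12.773.
0.118·t = ln(12.773) = 2.5473, so t = 2.5473/0.118 = 21.587.

21.6 years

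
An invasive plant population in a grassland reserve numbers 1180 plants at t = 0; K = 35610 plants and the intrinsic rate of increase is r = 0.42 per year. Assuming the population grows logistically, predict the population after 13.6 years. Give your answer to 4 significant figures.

32480 plants

A = (K − N₀)/N₀ = (35610 − 1180)/1180 = 29.178.
N(t) = K/(1 + A·e^(−rt)) = 35610/(1 + 29.178×e^(−0.42×13.6)).
e^(−5.712) = 0.0033061; denominator = 1 + 29.178×0.0033061 = 1.0965.
N = 35610/1.0965 = 32477.1.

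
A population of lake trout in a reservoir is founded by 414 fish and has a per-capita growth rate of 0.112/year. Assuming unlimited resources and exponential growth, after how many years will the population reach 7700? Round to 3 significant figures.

Set N₀·e^(rt) = 7700: e^(0.112·t) = 7700/414 = 18.599.
0.112·t = ln(18.599) = 2.9231, so t = 2.9231/0.112 = 26.099.

26.1 years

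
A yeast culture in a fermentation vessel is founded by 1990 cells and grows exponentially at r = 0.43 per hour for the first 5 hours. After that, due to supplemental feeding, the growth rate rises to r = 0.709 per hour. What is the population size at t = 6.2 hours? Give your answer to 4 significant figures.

Phase 1: N(5) = 1990·e^(0.43×5) = 1990·e^2.15 = 17083.9.
Phase 2 runs for 6.2 − 5 = 1.2 hours at r = 0.709.
N(6.2) = 17083.9·e^(0.709×1.2) = 17083.9·e^0.8508 = 40002.2.

40000 cells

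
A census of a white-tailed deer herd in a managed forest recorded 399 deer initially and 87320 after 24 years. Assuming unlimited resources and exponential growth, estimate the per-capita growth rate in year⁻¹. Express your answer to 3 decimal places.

From N(t) = N₀·e^(rt): e^(r·24) = 87320/399 = 218.85.
r·24 = ln(218.85) = 5.3884, so r = 5.3884/24 = 0.22452.

0.225 per year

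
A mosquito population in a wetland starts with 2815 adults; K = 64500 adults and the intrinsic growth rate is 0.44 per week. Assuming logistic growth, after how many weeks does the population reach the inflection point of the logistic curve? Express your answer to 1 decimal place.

Logistic growth is fastest at N = K/2 = 32250.
A = (K − N₀)/N₀ = 21.913. Set K/(1 + A·e^(−rt)) = K/2 → A·e^(−rt) = 1.
e^(−0.44t) = 1/21.913 = 0.0456351, so t = ln(21.913)/0.44 = 3.0871/0.44 = 7.0161.

7.0 weeks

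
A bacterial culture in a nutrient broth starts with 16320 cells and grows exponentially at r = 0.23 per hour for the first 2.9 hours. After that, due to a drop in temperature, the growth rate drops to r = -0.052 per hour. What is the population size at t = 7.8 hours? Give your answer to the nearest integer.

24645 cells

Phase 1: N(2.9) = 16320·e^(0.23×2.9) = 16320·e^0.667 = 31797.6.
Phase 2 runs for 7.8 − 2.9 = 4.9 hours at r = -0.052.
N(7.8) = 31797.6·e^(-0.052×4.9) = 31797.6·e^-0.2548 = 24645.4.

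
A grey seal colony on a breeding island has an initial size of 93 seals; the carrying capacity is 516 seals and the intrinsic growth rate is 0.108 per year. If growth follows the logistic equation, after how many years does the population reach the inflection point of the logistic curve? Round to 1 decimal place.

Logistic growth is fastest at N = K/2 = 258.
A = (K − N₀)/N₀ = 4.5484. Set K/(1 + A·e^(−rt)) = K/2 → A·e^(−rt) = 1.
e^(−0.108t) = 1/4.5484 = 0.219858, so t = ln(4.5484)/0.108 = 1.5148/0.108 = 14.026.

14.0 years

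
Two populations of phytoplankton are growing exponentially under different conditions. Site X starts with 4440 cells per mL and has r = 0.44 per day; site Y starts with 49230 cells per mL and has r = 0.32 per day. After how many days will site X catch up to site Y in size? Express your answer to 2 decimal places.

Set 4440·e^(0.44t) = 49230·e^(0.32t).
e^((0.44 − 0.32)t) = 49230/4440 → e^(0.12·t) = 11.088.
0.12·t = ln(11.088) = 2.4058, so t = 2.4058/0.12 = 20.049.

20.05 days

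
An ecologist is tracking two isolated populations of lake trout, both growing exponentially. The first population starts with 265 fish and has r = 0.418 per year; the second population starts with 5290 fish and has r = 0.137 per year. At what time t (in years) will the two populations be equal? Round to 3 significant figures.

10.7 years

Set 265·e^(0.418t) = 5290·e^(0.137t).
e^((0.418 − 0.137)t) = 5290/265 → e^(0.281·t) = 19.962.
0.281·t = ln(19.962) = 2.9938, so t = 2.9938/0.281 = 10.654.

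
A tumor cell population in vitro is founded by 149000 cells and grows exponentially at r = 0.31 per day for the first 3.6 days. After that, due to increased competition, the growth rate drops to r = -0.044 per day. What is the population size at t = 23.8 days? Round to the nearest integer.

187007 cells

Phase 1: N(3.6) = 149000·e^(0.31×3.6) = 149000·e^1.116 = 454840.
Phase 2 runs for 23.8 − 3.6 = 20.2 days at r = -0.044.
N(23.8) = 454840·e^(-0.044×20.2) = 454840·e^-0.8888 = 187007.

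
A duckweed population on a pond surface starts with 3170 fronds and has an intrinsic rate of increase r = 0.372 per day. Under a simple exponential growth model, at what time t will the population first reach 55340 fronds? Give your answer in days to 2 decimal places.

Set N₀·e^(rt) = 55340: e^(0.372·t) = 55340/3170 = 17.457.
0.372·t = ln(17.457) = 2.8598, so t = 2.8598/0.372 = 7.6875.

7.69 days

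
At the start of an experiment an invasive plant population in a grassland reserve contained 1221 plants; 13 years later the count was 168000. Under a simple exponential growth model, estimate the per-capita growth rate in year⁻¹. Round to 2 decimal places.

From N(t) = N₀·e^(rt): e^(r·13) = 168000/1221 = 137.59.
r·13 = ln(137.59) = 4.9243, so r = 4.9243/13 = 0.37879.

0.38 per year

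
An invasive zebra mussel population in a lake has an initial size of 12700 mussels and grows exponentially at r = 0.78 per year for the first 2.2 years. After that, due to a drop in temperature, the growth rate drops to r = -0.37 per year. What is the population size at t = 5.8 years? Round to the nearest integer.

Phase 1: N(2.2) = 12700·e^(0.78×2.2) = 12700·e^1.716 = 70640.4.
Phase 2 runs for 5.8 − 2.2 = 3.6 years at r = -0.37.
N(5.8) = 70640.4·e^(-0.37×3.6) = 70640.4·e^-1.332 = 18645.4.

18645 mussels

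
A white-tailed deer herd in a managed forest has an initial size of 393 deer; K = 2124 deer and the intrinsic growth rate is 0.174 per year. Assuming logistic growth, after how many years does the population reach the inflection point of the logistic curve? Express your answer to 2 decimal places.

8.52 years

Logistic growth is fastest at N = K/2 = 1062.
A = (K − N₀)/N₀ = 4.4046. Set K/(1 + A·e^(−rt)) = K/2 → A·e^(−rt) = 1.
e^(−0.174t) = 1/4.4046 = 0.227036, so t = ln(4.4046)/0.174 = 1.4826/0.174 = 8.5209.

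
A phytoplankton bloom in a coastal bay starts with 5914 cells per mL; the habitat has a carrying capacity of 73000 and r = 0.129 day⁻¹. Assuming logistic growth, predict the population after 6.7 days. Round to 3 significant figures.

12600 cells per mL

A = (K − N₀)/N₀ = (73000 − 5914)/5914 = 11.344.
N(t) = K/(1 + A·e^(−rt)) = 73000/(1 + 11.344×e^(−0.129×6.7)).
e^(−0.8643) = 0.42135; denominator = 1 + 11.344×0.42135 = 5.7796.
N = 73000/5.7796 = 12630.7.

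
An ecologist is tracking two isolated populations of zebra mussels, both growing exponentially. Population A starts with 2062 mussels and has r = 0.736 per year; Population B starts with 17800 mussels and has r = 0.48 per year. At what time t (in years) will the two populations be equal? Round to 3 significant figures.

8.42 years

Set 2062·e^(0.736t) = 17800·e^(0.48t).
e^((0.736 − 0.48)t) = 17800/2062 → e^(0.256·t) = 8.6324.
0.256·t = ln(8.6324) = 2.1555, so t = 2.1555/0.256 = 8.42.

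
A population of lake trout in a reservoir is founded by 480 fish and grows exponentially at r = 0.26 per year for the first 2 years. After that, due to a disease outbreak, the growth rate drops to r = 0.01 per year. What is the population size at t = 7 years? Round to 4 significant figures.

848.8 fish

Phase 1: N(2) = 480·e^(0.26×2) = 480·e^0.52 = 807.373.
Phase 2 runs for 7 − 2 = 5 years at r = 0.01.
N(7) = 807.373·e^(0.01×5) = 807.373·e^0.05 = 848.768.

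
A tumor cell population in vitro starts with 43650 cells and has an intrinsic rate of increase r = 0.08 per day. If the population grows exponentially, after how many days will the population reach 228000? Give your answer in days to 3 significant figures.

20.7 days

Set N₀·e^(rt) = 228000: e^(0.08·t) = 228000/43650 = 5.2234.
0.08·t = ln(5.2234) = 1.6531, so t = 1.6531/0.08 = 20.664.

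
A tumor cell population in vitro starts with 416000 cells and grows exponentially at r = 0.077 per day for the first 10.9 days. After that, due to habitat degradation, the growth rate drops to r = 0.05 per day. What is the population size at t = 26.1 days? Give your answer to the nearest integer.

2059020 cells

Phase 1: N(10.9) = 416000·e^(0.077×10.9) = 416000·e^0.8393 = 962934.
Phase 2 runs for 26.1 − 10.9 = 15.2 days at r = 0.05.
N(26.1) = 962934·e^(0.05×15.2) = 962934·e^0.76 = 2.05902×10^6.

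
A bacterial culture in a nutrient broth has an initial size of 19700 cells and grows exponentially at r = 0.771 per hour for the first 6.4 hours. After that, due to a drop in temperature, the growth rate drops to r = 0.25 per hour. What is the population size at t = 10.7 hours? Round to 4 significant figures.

8023000 cells

Phase 1: N(6.4) = 19700·e^(0.771×6.4) = 19700·e^4.934 = 2.738098×10^6.
Phase 2 runs for 10.7 − 6.4 = 4.3 hours at r = 0.25.
N(10.7) = 2.738098×10^6·e^(0.25×4.3) = 2.738098×10^6·e^1.075 = 8.022606×10^6.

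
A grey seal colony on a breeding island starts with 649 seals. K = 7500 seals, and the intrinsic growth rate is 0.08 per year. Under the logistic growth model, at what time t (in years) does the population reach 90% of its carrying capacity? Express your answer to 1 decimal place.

A = (K − N₀)/N₀ = (7500 − 649)/649 = 10.556.
Solve 7500/(1 + 10.556·e^(−0.08t)) = 6750: 1 + 10.556·e^(−0.08t) = 1.1111, so e^(−0.08t) = 0.0105256.
−0.08·t = ln(0.0105256) = -4.5539, so t = 4.5539/0.08 = 56.924.

56.9 years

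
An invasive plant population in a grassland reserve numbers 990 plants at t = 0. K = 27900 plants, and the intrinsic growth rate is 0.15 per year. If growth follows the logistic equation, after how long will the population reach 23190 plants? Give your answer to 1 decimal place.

32.6 years

A = (K − N₀)/N₀ = (27900 − 990)/990 = 27.182.
Solve 27900/(1 + 27.182·e^(−0.15t)) = 23190: 1 + 27.182·e^(−0.15t) = 1.2031, so e^(−0.15t) = 0.00747208.
−0.15·t = ln(0.00747208) = -4.8966, so t = 4.8966/0.15 = 32.644.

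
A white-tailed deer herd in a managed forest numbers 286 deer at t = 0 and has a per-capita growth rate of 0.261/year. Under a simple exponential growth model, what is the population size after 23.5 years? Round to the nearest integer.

131859 deer

N(t) = N₀·e^(rt) = 286 × e^(0.261×23.5) = 286 × e^6.134.
e^6.134 ≈ 461.05, so N ≈ 286 × 461.05 = 131859.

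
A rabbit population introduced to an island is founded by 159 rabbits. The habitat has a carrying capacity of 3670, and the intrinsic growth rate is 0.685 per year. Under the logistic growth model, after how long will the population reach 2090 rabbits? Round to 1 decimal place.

4.9 years

A = (K − N₀)/N₀ = (3670 − 159)/159 = 22.082.
Solve 3670/(1 + 22.082·e^(−0.685t)) = 2090: 1 + 22.082·e^(−0.685t) = 1.756, so e^(−0.685t) = 0.0342355.
−0.685·t = ln(0.0342355) = -3.3745, so t = 3.3745/0.685 = 4.9263.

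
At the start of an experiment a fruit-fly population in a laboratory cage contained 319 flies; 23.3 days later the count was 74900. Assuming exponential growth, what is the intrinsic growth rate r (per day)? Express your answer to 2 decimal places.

0.23 per day

From N(t) = N₀·e^(rt): e^(r·23.3) = 74900/319 = 234.8.
r·23.3 = ln(234.8) = 5.4587, so r = 5.4587/23.3 = 0.23428.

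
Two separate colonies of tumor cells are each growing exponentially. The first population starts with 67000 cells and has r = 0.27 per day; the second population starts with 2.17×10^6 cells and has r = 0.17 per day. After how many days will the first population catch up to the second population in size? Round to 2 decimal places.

Set 67000·e^(0.27t) = 2.17×10^6·e^(0.17t).
e^((0.27 − 0.17)t) = 2.17×10^6/67000 → e^(0.1·t) = 32.388.
0.1·t = ln(32.388) = 3.4778, so t = 3.4778/0.1 = 34.778.

34.78 days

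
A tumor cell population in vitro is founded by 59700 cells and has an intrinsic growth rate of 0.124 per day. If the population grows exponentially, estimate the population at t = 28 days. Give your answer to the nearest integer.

1922404 cells

N(t) = N₀·e^(rt) = 59700 × e^(0.124×28) = 59700 × e^3.472.
e^3.472 ≈ 32.201, so N ≈ 59700 × 32.201 = 1.922404×10^6.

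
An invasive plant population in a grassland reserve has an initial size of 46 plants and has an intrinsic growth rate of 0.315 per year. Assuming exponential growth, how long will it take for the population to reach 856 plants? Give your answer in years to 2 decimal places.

9.28 years

Set N₀·e^(rt) = 856: e^(0.315·t) = 856/46 = 18.609.
0.315·t = ln(18.609) = 2.9236, so t = 2.9236/0.315 = 9.2814.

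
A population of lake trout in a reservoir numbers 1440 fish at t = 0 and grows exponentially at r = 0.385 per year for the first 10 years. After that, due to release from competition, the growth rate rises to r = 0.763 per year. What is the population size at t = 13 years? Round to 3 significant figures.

668000 fish

Phase 1: N(10) = 1440·e^(0.385×10) = 1440·e^3.85 = 67670.
Phase 2 runs for 13 − 10 = 3 years at r = 0.763.
N(13) = 67670·e^(0.763×3) = 67670·e^2.289 = 667569.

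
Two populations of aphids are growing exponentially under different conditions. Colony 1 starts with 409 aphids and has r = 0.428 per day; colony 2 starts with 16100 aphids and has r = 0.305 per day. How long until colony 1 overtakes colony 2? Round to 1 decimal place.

29.9 days

Set 409·e^(0.428t) = 16100·e^(0.305t).
e^((0.428 − 0.305)t) = 16100/409 → e^(0.123·t) = 39.364.
0.123·t = ln(39.364) = 3.6729, so t = 3.6729/0.123 = 29.861.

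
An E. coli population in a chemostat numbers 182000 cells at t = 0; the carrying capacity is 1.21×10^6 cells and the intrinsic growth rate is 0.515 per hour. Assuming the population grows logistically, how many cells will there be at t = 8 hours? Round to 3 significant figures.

A = (K − N₀)/N₀ = (1.21×10^6 − 182000)/182000 = 5.6484.
N(t) = K/(1 + A·e^(−rt)) = 1.21×10^6/(1 + 5.6484×e^(−0.515×8)).
e^(−4.12) = 0.016245; denominator = 1 + 5.6484×0.016245 = 1.0918.
N = 1.21×10^6/1.0918 = 1.108308×10^6.

1110000 cells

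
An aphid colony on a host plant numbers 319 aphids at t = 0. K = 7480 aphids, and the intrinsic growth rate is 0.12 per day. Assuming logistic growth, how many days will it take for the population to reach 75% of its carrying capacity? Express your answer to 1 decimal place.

35.1 days

A = (K − N₀)/N₀ = (7480 − 319)/319 = 22.448.
Solve 7480/(1 + 22.448·e^(−0.12t)) = 5610: 1 + 22.448·e^(−0.12t) = 1.3333, so e^(−0.12t) = 0.014849.
−0.12·t = ln(0.014849) = -4.2098, so t = 4.2098/0.12 = 35.082.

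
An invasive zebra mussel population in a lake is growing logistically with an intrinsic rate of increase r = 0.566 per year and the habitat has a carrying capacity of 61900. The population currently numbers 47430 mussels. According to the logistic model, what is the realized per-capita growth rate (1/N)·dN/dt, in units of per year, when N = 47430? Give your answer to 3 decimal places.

0.132 per year

(1/N)·dN/dt = r(1 − N/K) = 0.566 × (1 − 47430/61900).
= 0.566 × 0.23376 = 0.13231.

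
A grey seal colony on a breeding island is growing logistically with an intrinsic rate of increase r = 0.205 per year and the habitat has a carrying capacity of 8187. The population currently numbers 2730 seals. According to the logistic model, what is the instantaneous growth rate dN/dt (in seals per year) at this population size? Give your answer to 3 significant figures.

dN/dt = rN(1 − N/K) = 0.205 × 2730 × (1 − 2730/8187).
1 − 2730/8187 = 0.66654; dN/dt = 0.205 × 2730 × 0.66654 = 373.03.

373 seals per year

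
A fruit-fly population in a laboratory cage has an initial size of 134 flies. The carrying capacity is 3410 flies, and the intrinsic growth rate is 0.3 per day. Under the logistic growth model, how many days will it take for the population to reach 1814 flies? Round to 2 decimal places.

A = (K − N₀)/N₀ = (3410 − 134)/134 = 24.448.
Solve 3410/(1 + 24.448·e^(−0.3t)) = 1814: 1 + 24.448·e^(−0.3t) = 1.8798, so e^(−0.3t) = 0.0359879.
−0.3·t = ln(0.0359879) = -3.3246, so t = 3.3246/0.3 = 11.082.

11.08 days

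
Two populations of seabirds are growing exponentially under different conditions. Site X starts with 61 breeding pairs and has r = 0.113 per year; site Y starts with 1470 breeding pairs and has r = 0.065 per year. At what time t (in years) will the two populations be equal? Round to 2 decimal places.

66.29 years

Set 61·e^(0.113t) = 1470·e^(0.065t).
e^((0.113 − 0.065)t) = 1470/61 → e^(0.048·t) = 24.098.
0.048·t = ln(24.098) = 3.1821, so t = 3.1821/0.048 = 66.295.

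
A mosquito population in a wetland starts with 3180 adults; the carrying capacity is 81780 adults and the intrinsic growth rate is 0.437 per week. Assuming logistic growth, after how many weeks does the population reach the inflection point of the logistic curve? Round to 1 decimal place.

Logistic growth is fastest at N = K/2 = 40890.
A = (K − N₀)/N₀ = 24.717. Set K/(1 + A·e^(−rt)) = K/2 → A·e^(−rt) = 1.
e^(−0.437t) = 1/24.717 = 0.040458, so t = ln(24.717)/0.437 = 3.2075/0.437 = 7.3398.

7.3 weeks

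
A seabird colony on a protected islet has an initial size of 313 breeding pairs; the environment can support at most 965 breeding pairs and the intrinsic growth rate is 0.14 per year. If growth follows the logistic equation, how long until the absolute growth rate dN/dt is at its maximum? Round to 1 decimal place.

Logistic growth is fastest at N = K/2 = 482.5.
A = (K − N₀)/N₀ = 2.0831. Set K/(1 + A·e^(−rt)) = K/2 → A·e^(−rt) = 1.
e^(−0.14t) = 1/2.0831 = 0.480061, so t = ln(2.0831)/0.14 = 0.73384/0.14 = 5.2417.

5.2 years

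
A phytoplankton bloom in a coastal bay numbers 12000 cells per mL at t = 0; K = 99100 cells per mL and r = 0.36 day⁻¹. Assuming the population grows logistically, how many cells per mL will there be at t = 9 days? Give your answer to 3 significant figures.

77200 cells per mL

A = (K − N₀)/N₀ = (99100 − 12000)/12000 = 7.2583.
N(t) = K/(1 + A·e^(−rt)) = 99100/(1 + 7.2583×e^(−0.36×9)).
e^(−3.24) = 0.039164; denominator = 1 + 7.2583×0.039164 = 1.2843.
N = 99100/1.2843 = 77164.8.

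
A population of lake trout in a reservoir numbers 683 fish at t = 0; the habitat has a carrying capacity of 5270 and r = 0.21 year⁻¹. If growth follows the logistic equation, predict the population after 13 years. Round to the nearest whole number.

A = (K − N₀)/N₀ = (5270 − 683)/683 = 6.716.
N(t) = K/(1 + A·e^(−rt)) = 5270/(1 + 6.716×e^(−0.21×13)).
e^(−2.73) = 0.065219; denominator = 1 + 6.716×0.065219 = 1.438.
N = 5270/1.438 = 3664.79.

3665 fish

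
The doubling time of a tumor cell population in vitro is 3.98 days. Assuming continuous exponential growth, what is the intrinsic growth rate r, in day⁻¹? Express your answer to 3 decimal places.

0.174 per day

r = ln(2)/t_d = 0.6931/3.98 = 0.17416.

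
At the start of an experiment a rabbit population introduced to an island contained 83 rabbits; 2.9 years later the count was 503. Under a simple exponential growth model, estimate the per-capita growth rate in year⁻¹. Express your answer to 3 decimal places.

From N(t) = N₀·e^(rt): e^(r·2.9) = 503/83 = 6.0602.
r·2.9 = ln(6.0602) = 1.8017, so r = 1.8017/2.9 = 0.62129.

0.621 per year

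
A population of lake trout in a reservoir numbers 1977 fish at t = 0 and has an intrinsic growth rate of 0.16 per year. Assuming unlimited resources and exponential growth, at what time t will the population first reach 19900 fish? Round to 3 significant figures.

14.4 years

Set N₀·e^(rt) = 19900: e^(0.16·t) = 19900/1977 = 10.066.
0.16·t = ln(10.066) = 2.3091, so t = 2.3091/0.16 = 14.432.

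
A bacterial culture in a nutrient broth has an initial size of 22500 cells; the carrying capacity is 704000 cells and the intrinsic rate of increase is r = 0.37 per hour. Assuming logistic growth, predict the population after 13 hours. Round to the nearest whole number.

A = (K − N₀)/N₀ = (704000 − 22500)/22500 = 30.289.
N(t) = K/(1 + A·e^(−rt)) = 704000/(1 + 30.289×e^(−0.37×13)).
e^(−4.81) = 0.0081479; denominator = 1 + 30.289×0.0081479 = 1.2468.
N = 704000/1.2468 = 564650.

564650 cells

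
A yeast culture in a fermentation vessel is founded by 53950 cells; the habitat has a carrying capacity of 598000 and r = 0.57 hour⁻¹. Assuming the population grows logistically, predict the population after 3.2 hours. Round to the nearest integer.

A = (K − N₀)/N₀ = (598000 − 53950)/53950 = 10.084.
N(t) = K/(1 + A·e^(−rt)) = 598000/(1 + 10.084×e^(−0.57×3.2)).
e^(−1.824) = 0.16138; denominator = 1 + 10.084×0.16138 = 2.6274.
N = 598000/2.6274 = 227601.

227601 cells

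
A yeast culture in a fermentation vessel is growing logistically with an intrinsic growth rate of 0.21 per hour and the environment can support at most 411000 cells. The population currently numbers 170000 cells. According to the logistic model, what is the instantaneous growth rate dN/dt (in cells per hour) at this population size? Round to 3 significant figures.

20900 cells per hour

dN/dt = rN(1 − N/K) = 0.21 × 170000 × (1 − 170000/411000).
1 − 170000/411000 = 0.58637; dN/dt = 0.21 × 170000 × 0.58637 = 20934.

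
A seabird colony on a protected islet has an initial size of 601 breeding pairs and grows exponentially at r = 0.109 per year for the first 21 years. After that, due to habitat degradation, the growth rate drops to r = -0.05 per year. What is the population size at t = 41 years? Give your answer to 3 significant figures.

2180 breeding pairs

Phase 1: N(21) = 601·e^(0.109×21) = 601·e^2.289 = 5928.91.
Phase 2 runs for 41 − 21 = 20 years at r = -0.05.
N(41) = 5928.91·e^(-0.05×20) = 5928.91·e^-1 = 2181.12.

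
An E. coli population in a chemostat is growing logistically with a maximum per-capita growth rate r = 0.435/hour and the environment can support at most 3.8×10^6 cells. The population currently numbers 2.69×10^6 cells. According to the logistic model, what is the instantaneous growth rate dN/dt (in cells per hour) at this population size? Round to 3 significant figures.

342000 cells per hour

dN/dt = rN(1 − N/K) = 0.435 × 2.69×10^6 × (1 − 2.69×10^6/3.8×10^6).
1 − 2.69×10^6/3.8×10^6 = 0.29211; dN/dt = 0.435 × 2.69×10^6 × 0.29211 = 3.41807×10^5.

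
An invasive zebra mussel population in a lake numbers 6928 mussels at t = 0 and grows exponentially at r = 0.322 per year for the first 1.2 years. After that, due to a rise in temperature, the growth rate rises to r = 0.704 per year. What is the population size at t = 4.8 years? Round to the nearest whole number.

128557 mussels

Phase 1: N(1.2) = 6928·e^(0.322×1.2) = 6928·e^0.3864 = 10195.8.
Phase 2 runs for 4.8 − 1.2 = 3.6 years at r = 0.704.
N(4.8) = 10195.8·e^(0.704×3.6) = 10195.8·e^2.534 = 128557.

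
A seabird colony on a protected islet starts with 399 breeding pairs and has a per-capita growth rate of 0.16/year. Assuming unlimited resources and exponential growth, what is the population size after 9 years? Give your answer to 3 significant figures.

1680 breeding pairs

N(t) = N₀·e^(rt) = 399 × e^(0.16×9) = 399 × e^1.44.
e^1.44 ≈ 4.2207, so N ≈ 399 × 4.2207 = 1684.06.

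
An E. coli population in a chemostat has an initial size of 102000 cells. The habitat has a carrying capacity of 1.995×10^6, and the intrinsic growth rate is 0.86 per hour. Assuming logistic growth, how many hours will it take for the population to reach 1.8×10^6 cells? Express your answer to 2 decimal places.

5.98 hours

A = (K − N₀)/N₀ = (1.995×10^6 − 102000)/102000 = 18.559.
Solve 1.995×10^6/(1 + 18.559·e^(−0.86t)) = 1.8×10^6: 1 + 18.559·e^(−0.86t) = 1.1083, so e^(−0.86t) = 0.0058373.
−0.86·t = ln(0.0058373) = -5.1435, so t = 5.1435/0.86 = 5.9808.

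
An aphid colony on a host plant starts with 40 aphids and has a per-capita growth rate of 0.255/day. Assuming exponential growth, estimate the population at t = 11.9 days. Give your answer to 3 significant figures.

N(t) = N₀·e^(rt) = 40 × e^(0.255×11.9) = 40 × e^3.034.
e^3.034 ≈ 20.791, so N ≈ 40 × 20.791 = 831.623.

832 aphids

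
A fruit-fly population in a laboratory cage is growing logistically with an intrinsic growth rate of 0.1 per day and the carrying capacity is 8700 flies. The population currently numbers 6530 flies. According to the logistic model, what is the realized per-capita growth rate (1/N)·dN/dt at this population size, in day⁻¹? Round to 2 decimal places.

(1/N)·dN/dt = r(1 − N/K) = 0.1 × (1 − 6530/8700).
= 0.1 × 0.24943 = 0.024943.

0.02 per day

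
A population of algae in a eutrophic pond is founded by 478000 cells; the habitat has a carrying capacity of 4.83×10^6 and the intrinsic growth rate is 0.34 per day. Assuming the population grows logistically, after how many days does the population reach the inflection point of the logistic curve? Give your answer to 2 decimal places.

Logistic growth is fastest at N = K/2 = 2.415×10^6.
A = (K − N₀)/N₀ = 9.1046. Set K/(1 + A·e^(−rt)) = K/2 → A·e^(−rt) = 1.
e^(−0.34t) = 1/9.1046 = 0.109835, so t = ln(9.1046)/0.34 = 2.2088/0.34 = 6.4964.

6.50 days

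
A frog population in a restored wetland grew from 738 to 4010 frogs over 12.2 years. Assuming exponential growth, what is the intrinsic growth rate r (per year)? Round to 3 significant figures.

0.139 per year

From N(t) = N₀·e^(rt): e^(r·12.2) = 4010/738 = 5.4336.
r·12.2 = ln(5.4336) = 1.6926, so r = 1.6926/12.2 = 0.13874.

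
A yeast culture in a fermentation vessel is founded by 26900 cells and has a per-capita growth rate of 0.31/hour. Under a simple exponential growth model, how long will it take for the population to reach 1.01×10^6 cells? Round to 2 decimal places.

Set N₀·e^(rt) = 1.01×10^6: e^(0.31·t) = 1.01×10^6/26900 = 37.546.
0.31·t = ln(37.546) = 3.6256, so t = 3.6256/0.31 = 11.695.

11.70 hours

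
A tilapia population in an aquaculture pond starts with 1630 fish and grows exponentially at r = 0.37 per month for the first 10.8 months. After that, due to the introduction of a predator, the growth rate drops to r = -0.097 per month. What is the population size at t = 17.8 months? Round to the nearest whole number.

Phase 1: N(10.8) = 1630·e^(0.37×10.8) = 1630·e^3.996 = 88639.7.
Phase 2 runs for 17.8 − 10.8 = 7 months at r = -0.097.
N(17.8) = 88639.7·e^(-0.097×7) = 88639.7·e^-0.679 = 44951.3.

44951 fish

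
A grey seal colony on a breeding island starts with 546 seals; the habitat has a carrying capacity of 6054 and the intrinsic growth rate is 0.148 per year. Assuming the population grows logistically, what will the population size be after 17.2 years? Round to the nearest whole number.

3380 seals

A = (K − N₀)/N₀ = (6054 − 546)/546 = 10.088.
N(t) = K/(1 + A·e^(−rt)) = 6054/(1 + 10.088×e^(−0.148×17.2)).
e^(−2.546) = 0.078426; denominator = 1 + 10.088×0.078426 = 1.7912.
N = 6054/1.7912 = 3379.94.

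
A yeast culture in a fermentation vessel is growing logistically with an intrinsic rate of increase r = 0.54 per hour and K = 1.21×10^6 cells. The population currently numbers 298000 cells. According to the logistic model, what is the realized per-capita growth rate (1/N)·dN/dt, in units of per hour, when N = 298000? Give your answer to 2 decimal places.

(1/N)·dN/dt = r(1 − N/K) = 0.54 × (1 − 298000/1.21×10^6).
= 0.54 × 0.75372 = 0.40701.

0.41 per hour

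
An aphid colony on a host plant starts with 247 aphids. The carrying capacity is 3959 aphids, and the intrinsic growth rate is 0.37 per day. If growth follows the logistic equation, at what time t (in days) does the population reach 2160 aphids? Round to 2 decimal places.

A = (K − N₀)/N₀ = (3959 − 247)/247 = 15.028.
Solve 3959/(1 + 15.028·e^(−0.37t)) = 2160: 1 + 15.028·e^(−0.37t) = 1.8329, so e^(−0.37t) = 0.05542.
−0.37·t = ln(0.05542) = -2.8928, so t = 2.8928/0.37 = 7.8184.

7.82 days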